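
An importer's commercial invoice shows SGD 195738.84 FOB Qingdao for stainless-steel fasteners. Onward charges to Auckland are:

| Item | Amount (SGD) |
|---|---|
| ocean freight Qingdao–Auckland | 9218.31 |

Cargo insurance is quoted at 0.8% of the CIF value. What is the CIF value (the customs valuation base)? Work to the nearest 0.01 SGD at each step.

CIF value: SGD 206610.03

Let C be the CIF value. C = FOB price + freight + 0.8% × C
C − 0.8% × C = 195738.84 + 9218.31
0.992 × C = 204957.15
C = 204957.15 / 0.992 = 206610.03
Insurance premium = 0.8% × 206610.03 = 1652.88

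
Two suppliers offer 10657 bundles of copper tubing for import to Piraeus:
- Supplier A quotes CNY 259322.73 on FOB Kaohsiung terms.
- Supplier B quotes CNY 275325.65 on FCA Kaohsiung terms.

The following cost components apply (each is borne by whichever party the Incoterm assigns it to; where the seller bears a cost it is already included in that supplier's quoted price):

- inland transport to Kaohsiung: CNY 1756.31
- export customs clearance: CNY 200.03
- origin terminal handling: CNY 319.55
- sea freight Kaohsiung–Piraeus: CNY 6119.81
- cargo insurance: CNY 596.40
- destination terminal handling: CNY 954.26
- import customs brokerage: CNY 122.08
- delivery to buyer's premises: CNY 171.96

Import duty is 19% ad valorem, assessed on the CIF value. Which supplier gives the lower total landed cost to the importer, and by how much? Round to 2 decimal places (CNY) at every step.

Supplier A (FOB):
CIF value = FOB price + freight + insurance = 259322.73 + 6119.81 + 596.40 = 266038.94
Import duty = 266038.94 × 19% = 50547.40
Buyer bears (A): 6119.81 + 596.40 + 954.26 + 122.08 + 171.96 = 7964.51
Landed cost (A) = invoice 259322.73 + 7964.51 + duty 50547.40 = 317834.64
Supplier B (FCA):
CIF value = FCA price + origin terminal + freight + insurance = 275325.65 + 319.55 + 6119.81 + 596.40 = 282361.41
Import duty = 282361.41 × 19% = 53648.67
Buyer bears (B): 319.55 + 6119.81 + 596.40 + 954.26 + 122.08 + 171.96 = 8284.06
Landed cost (B) = invoice 275325.65 + 8284.06 + duty 53648.67 = 337258.38
Difference = |317834.64 − 337258.38| = 19423.74

Supplier A is cheaper by CNY 19423.74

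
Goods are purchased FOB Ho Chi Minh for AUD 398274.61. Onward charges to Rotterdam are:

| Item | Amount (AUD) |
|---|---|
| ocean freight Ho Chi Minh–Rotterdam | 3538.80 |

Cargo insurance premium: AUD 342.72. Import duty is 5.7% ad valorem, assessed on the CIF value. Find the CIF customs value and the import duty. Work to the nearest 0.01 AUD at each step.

CIF = FOB price + freight + insurance
CIF = 398274.61 + 3538.80 + 342.72 = 402156.13
Import duty = 402156.13 × 5.7% = 22922.90

CIF value: AUD 402156.13; import duty: AUD 22922.90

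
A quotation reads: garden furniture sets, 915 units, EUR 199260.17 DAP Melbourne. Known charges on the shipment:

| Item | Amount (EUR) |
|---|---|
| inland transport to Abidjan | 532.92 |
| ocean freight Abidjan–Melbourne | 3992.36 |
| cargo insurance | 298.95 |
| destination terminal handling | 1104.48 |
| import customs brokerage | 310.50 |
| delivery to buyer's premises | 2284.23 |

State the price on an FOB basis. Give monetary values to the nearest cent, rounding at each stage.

Not relevant to the conversion: inland to port — on the seller under both DAP and FOB; already in the DAP price and stays in the FOB price. brokerage — on the buyer under both terms; not part of either seller's price.
From DAP to FOB, the seller no longer bears: freight, insurance, destination terminal, delivery.
FOB price = 199260.17 − 3992.36 − 298.95 − 1104.48 − 2284.23 = 191580.15

FOB price: EUR 191580.15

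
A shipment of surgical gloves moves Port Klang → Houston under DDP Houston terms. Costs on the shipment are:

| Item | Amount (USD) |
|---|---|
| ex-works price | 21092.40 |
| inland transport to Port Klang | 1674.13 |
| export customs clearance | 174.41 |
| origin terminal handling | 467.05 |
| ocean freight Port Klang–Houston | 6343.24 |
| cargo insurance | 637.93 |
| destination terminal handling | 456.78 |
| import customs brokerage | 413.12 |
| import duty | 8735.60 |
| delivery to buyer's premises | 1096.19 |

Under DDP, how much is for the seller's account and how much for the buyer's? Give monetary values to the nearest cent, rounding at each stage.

Seller: USD 41090.85; buyer: USD 0.00

DDP: the seller bears all costs including import duty.
Seller's account: goods 21092.40 + inland to port 1674.13 + export clearance 174.41 + origin terminal 467.05 + freight 6343.24 + insurance 637.93 + destination terminal 456.78 + brokerage 413.12 + duty 8735.60 + delivery 1096.19 = 41090.85
Buyer's account: 0.00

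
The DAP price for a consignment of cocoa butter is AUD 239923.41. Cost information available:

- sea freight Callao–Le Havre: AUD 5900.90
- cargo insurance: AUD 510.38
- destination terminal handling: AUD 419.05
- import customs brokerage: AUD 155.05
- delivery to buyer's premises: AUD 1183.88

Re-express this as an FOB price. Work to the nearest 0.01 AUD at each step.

Not relevant to the conversion: brokerage — on the buyer under both terms; not part of either seller's price.
From DAP to FOB, the seller no longer bears: freight, insurance, destination terminal, delivery.
FOB price = 239923.41 − 5900.90 − 510.38 − 419.05 − 1183.88 = 231909.20

FOB price: AUD 231909.20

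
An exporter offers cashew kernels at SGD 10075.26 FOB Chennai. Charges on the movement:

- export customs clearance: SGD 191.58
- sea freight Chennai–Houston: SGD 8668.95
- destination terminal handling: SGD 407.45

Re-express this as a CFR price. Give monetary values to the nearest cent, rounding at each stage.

Not relevant to the conversion: export clearance — on the seller under both FOB and CFR; already in the FOB price and stays in the CFR price. destination terminal — on the buyer under both terms; not part of either seller's price.
From FOB to CFR, the seller additionally bears: freight.
CFR price = 10075.26 + 8668.95 = 18744.21

CFR price: SGD 18744.21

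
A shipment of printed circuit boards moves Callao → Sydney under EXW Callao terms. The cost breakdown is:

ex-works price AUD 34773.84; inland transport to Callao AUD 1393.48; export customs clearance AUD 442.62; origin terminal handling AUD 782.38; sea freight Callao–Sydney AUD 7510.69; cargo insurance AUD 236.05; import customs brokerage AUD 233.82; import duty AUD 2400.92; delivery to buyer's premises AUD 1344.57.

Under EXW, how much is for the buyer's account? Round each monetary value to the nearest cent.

Buyer's account: AUD 14344.53

EXW: the seller makes goods available at their premises; the buyer bears all onward costs.
Seller's account: goods 34773.84 = 34773.84
Buyer's account: inland to port 1393.48 + export clearance 442.62 + origin terminal 782.38 + freight 7510.69 + insurance 236.05 + brokerage 233.82 + duty 2400.92 + delivery 1344.57 = 14344.53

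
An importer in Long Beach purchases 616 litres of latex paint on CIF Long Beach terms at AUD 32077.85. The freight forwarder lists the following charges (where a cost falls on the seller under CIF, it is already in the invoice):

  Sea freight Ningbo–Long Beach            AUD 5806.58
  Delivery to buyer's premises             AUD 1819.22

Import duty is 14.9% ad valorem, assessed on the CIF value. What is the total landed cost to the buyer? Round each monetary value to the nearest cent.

CIF: the seller pays costs through ocean freight and marine insurance to the destination port.
Already in the invoice (seller's account under CIF): freight — exclude.
The CIF price already equals the CIF value: 32077.85
Import duty = 32077.85 × 14.9% = 4779.60
Buyer bears: delivery 1819.22 + duty 4779.60 = 6598.82
Landed cost = invoice 32077.85 + 6598.82 = 38676.67

Total landed cost: AUD 38676.67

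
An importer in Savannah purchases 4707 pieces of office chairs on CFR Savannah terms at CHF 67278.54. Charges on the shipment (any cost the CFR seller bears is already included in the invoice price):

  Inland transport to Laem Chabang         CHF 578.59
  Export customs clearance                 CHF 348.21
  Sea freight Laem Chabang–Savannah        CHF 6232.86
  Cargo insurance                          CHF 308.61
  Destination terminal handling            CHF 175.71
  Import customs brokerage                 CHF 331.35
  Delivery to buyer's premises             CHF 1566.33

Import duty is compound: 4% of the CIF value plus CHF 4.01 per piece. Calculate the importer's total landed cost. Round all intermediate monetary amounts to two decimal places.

CFR: the seller pays costs through ocean freight to the destination port, but not insurance.
Already in the invoice (seller's account under CFR): inland to port, export clearance, freight — exclude.
CIF value = CFR price + insurance = 67278.54 + 308.61 = 67587.15
Ad valorem component: 67587.15 × 4% = 2703.49
Specific component: 4707 × 4.01 = 18875.07
Import duty = 2703.49 + 18875.07 = 21578.56
Buyer bears: insurance 308.61 + destination terminal 175.71 + brokerage 331.35 + delivery 1566.33 + duty 21578.56 = 23960.56
Landed cost = invoice 67278.54 + 23960.56 = 91239.10

Total landed cost: CHF 91239.10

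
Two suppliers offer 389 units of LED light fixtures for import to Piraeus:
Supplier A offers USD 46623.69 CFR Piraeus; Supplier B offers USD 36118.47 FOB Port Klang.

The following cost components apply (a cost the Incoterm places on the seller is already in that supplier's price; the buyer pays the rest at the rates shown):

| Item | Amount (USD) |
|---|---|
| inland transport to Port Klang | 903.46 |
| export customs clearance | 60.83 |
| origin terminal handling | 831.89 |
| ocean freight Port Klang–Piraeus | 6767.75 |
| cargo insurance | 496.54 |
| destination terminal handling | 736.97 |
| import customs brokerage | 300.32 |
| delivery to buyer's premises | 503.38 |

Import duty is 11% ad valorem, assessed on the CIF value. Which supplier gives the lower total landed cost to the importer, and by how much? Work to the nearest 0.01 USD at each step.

Supplier B is cheaper by USD 4148.60

Supplier A (CFR):
CIF value = CFR price + insurance = 46623.69 + 496.54 = 47120.23
Import duty = 47120.23 × 11% = 5183.23
Buyer bears (A): 496.54 + 736.97 + 300.32 + 503.38 = 2037.21
Landed cost (A) = invoice 46623.69 + 2037.21 + duty 5183.23 = 53844.13
Supplier B (FOB):
CIF value = FOB price + freight + insurance = 36118.47 + 6767.75 + 496.54 = 43382.76
Import duty = 43382.76 × 11% = 4772.10
Buyer bears (B): 6767.75 + 496.54 + 736.97 + 300.32 + 503.38 = 8804.96
Landed cost (B) = invoice 36118.47 + 8804.96 + duty 4772.10 = 49695.53
Difference = |53844.13 − 49695.53| = 4148.60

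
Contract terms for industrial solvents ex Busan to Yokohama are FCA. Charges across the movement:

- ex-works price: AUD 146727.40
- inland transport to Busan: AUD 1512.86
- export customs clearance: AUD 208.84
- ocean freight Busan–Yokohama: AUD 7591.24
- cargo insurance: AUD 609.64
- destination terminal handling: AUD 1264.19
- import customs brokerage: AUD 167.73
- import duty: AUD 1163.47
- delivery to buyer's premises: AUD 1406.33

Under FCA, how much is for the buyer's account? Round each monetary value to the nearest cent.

FCA: the seller delivers export-cleared goods to the carrier; the buyer bears costs from that point.
Seller's account: goods 146727.40 + inland to port 1512.86 + export clearance 208.84 = 148449.10
Buyer's account: freight 7591.24 + insurance 609.64 + destination terminal 1264.19 + brokerage 167.73 + duty 1163.47 + delivery 1406.33 = 12202.60

Buyer's account: AUD 12202.60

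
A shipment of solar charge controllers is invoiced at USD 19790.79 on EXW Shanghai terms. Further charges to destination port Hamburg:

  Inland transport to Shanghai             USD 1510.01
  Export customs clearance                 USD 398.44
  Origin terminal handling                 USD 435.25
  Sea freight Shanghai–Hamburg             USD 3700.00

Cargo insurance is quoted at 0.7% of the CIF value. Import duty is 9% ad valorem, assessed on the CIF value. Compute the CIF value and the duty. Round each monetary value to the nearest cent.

CIF value: USD 26016.61; import duty: USD 2341.49

Let C be the CIF value. C = EXW price + pre-shipment costs + freight + 0.7% × C
C − 0.7% × C = 19790.79 + 1510.01 + 398.44 + 435.25 + 3700.00
0.993 × C = 25834.49
C = 25834.49 / 0.993 = 26016.61
Insurance premium = 0.7% × 26016.61 = 182.12
Import duty = 26016.61 × 9% = 2341.49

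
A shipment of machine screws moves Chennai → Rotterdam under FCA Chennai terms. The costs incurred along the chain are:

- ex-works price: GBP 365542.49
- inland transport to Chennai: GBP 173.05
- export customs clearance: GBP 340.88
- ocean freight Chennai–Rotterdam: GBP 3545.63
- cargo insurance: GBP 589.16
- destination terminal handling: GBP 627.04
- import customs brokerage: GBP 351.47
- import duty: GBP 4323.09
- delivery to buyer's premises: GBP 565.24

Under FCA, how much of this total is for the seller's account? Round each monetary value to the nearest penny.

FCA: the seller delivers export-cleared goods to the carrier; the buyer bears costs from that point.
Seller's account: goods 365542.49 + inland to port 173.05 + export clearance 340.88 = 366056.42
Buyer's account: freight 3545.63 + insurance 589.16 + destination terminal 627.04 + brokerage 351.47 + duty 4323.09 + delivery 565.24 = 10001.63

Seller's account: GBP 366056.42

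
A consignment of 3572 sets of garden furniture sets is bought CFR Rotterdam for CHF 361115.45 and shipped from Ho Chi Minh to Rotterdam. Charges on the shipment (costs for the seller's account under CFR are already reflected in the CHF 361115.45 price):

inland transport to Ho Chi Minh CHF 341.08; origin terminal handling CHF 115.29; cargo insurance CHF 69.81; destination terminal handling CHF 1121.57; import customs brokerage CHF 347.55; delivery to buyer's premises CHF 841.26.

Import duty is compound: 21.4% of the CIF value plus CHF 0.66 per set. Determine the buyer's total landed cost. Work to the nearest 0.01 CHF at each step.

Total landed cost: CHF 443146.81

CFR: the seller pays costs through ocean freight to the destination port, but not insurance.
Already in the invoice (seller's account under CFR): inland to port, origin terminal — exclude.
CIF value = CFR price + insurance = 361115.45 + 69.81 = 361185.26
Ad valorem component: 361185.26 × 21.4% = 77293.65
Specific component: 3572 × 0.66 = 2357.52
Import duty = 77293.65 + 2357.52 = 79651.17
Buyer bears: insurance 69.81 + destination terminal 1121.57 + brokerage 347.55 + delivery 841.26 + duty 79651.17 = 82031.36
Landed cost = invoice 361115.45 + 82031.36 = 443146.81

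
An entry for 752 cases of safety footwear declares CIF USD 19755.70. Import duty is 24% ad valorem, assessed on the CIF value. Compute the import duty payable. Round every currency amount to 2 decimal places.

Import duty = 19755.70 × 24% = 4741.37

Import duty: USD 4741.37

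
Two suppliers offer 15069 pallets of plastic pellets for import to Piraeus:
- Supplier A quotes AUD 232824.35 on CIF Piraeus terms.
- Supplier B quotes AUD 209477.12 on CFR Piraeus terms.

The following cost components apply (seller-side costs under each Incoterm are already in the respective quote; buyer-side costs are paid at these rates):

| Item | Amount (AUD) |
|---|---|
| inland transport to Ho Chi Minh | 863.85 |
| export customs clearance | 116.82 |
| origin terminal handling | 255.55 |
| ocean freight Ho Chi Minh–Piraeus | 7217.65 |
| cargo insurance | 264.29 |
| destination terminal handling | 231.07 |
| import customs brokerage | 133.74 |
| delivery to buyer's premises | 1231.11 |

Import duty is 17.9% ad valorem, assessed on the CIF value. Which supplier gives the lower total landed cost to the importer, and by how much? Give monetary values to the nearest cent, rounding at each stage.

Supplier B is cheaper by AUD 27214.79

Supplier A (CIF):
The CIF price already equals the CIF value: 232824.35
Import duty = 232824.35 × 17.9% = 41675.56
Buyer bears (A): 231.07 + 133.74 + 1231.11 = 1595.92
Landed cost (A) = invoice 232824.35 + 1595.92 + duty 41675.56 = 276095.83
Supplier B (CFR):
CIF value = CFR price + insurance = 209477.12 + 264.29 = 209741.41
Import duty = 209741.41 × 17.9% = 37543.71
Buyer bears (B): 264.29 + 231.07 + 133.74 + 1231.11 = 1860.21
Landed cost (B) = invoice 209477.12 + 1860.21 + duty 37543.71 = 248881.04
Difference = |276095.83 − 248881.04| = 27214.79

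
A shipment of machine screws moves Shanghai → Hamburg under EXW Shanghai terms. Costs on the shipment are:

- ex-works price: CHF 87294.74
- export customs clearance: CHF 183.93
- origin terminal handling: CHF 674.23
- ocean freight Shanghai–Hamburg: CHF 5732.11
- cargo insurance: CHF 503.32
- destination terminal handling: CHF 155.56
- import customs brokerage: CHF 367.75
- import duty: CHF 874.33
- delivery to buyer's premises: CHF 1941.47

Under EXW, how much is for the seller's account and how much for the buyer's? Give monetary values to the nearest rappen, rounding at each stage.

EXW: the seller makes goods available at their premises; the buyer bears all onward costs.
Seller's account: goods 87294.74 = 87294.74
Buyer's account: export clearance 183.93 + origin terminal 674.23 + freight 5732.11 + insurance 503.32 + destination terminal 155.56 + brokerage 367.75 + duty 874.33 + delivery 1941.47 = 10432.70

Seller: CHF 87294.74; buyer: CHF 10432.70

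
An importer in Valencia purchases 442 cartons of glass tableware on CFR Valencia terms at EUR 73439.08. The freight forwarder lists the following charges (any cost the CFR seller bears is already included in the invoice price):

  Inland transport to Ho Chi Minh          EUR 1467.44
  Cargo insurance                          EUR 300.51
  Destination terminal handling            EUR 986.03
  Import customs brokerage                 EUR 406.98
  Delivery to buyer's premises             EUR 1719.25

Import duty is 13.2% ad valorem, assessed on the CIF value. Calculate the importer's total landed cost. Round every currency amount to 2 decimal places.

CFR: the seller pays costs through ocean freight to the destination port, but not insurance.
Already in the invoice (seller's account under CFR): inland to port — exclude.
CIF value = CFR price + insurance = 73439.08 + 300.51 = 73739.59
Import duty = 73739.59 × 13.2% = 9733.63
Buyer bears: insurance 300.51 + destination terminal 986.03 + brokerage 406.98 + delivery 1719.25 + duty 9733.63 = 13146.40
Landed cost = invoice 73439.08 + 13146.40 = 86585.48

Total landed cost: EUR 86585.48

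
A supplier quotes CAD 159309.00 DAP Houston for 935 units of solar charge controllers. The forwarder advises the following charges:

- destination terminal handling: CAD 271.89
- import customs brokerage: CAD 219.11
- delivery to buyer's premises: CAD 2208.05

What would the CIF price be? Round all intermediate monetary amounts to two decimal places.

CIF price: CAD 156829.06

Not relevant to the conversion: brokerage — on the buyer under both terms; not part of either seller's price.
From DAP to CIF, the seller no longer bears: destination terminal, delivery.
CIF price = 159309.00 − 271.89 − 2208.05 = 156829.06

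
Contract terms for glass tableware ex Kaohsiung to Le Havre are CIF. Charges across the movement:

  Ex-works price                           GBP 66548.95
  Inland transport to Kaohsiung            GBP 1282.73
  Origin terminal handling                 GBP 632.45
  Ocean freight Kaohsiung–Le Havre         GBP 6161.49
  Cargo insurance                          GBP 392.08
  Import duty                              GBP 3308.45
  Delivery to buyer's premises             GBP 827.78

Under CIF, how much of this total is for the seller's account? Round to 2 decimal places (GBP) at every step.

Seller's account: GBP 75017.70

CIF: the seller pays costs through ocean freight and marine insurance to the destination port.
Seller's account: goods 66548.95 + inland to port 1282.73 + origin terminal 632.45 + freight 6161.49 + insurance 392.08 = 75017.70
Buyer's account: duty 3308.45 + delivery 827.78 = 4136.23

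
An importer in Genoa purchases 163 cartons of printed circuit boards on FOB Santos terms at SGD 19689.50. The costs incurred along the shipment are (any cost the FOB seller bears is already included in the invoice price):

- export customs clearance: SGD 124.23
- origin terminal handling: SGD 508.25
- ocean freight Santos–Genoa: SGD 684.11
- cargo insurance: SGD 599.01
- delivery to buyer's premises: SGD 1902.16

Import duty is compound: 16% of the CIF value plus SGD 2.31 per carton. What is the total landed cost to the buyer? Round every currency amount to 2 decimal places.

FOB: the seller bears costs until goods are on board at the origin port; the buyer bears freight, insurance and all costs thereafter.
Already in the invoice (seller's account under FOB): export clearance, origin terminal — exclude.
CIF value = FOB price + freight + insurance = 19689.50 + 684.11 + 599.01 = 20972.62
Ad valorem component: 20972.62 × 16% = 3355.62
Specific component: 163 × 2.31 = 376.53
Import duty = 3355.62 + 376.53 = 3732.15
Buyer bears: freight 684.11 + insurance 599.01 + delivery 1902.16 + duty 3732.15 = 6917.43
Landed cost = invoice 19689.50 + 6917.43 = 26606.93

Total landed cost: SGD 26606.93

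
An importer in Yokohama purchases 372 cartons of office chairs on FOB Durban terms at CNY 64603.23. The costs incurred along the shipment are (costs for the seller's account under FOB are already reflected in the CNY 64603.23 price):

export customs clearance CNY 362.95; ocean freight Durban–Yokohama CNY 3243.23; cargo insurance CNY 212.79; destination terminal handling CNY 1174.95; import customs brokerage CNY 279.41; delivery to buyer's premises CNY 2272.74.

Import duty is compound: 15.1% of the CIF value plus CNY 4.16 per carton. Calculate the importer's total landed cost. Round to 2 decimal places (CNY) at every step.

FOB: the seller bears costs until goods are on board at the origin port; the buyer bears freight, insurance and all costs thereafter.
Already in the invoice (seller's account under FOB): export clearance — exclude.
CIF value = FOB price + freight + insurance = 64603.23 + 3243.23 + 212.79 = 68059.25
Ad valorem component: 68059.25 × 15.1% = 10276.95
Specific component: 372 × 4.16 = 1547.52
Import duty = 10276.95 + 1547.52 = 11824.47
Buyer bears: freight 3243.23 + insurance 212.79 + destination terminal 1174.95 + brokerage 279.41 + delivery 2272.74 + duty 11824.47 = 19007.59
Landed cost = invoice 64603.23 + 19007.59 = 83610.82

Total landed cost: CNY 83610.82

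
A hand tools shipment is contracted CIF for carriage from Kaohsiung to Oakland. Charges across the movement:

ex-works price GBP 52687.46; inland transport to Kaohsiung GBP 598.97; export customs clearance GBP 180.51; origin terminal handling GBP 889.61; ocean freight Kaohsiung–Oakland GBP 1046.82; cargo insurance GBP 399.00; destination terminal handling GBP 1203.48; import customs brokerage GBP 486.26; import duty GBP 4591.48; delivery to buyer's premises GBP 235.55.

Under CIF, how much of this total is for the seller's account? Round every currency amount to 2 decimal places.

CIF: the seller pays costs through ocean freight and marine insurance to the destination port.
Seller's account: goods 52687.46 + inland to port 598.97 + export clearance 180.51 + origin terminal 889.61 + freight 1046.82 + insurance 399.00 = 55802.37
Buyer's account: destination terminal 1203.48 + brokerage 486.26 + duty 4591.48 + delivery 235.55 = 6516.77

Seller's account: GBP 55802.37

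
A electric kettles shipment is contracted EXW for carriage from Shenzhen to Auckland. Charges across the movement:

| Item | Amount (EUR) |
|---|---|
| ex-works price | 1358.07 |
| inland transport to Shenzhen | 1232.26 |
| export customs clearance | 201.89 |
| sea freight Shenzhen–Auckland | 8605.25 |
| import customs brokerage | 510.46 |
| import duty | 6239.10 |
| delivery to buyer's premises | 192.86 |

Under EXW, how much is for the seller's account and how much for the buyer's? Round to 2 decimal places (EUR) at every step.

Seller: EUR 1358.07; buyer: EUR 16981.82

EXW: the seller makes goods available at their premises; the buyer bears all onward costs.
Seller's account: goods 1358.07 = 1358.07
Buyer's account: inland to port 1232.26 + export clearance 201.89 + freight 8605.25 + brokerage 510.46 + duty 6239.10 + delivery 192.86 = 16981.82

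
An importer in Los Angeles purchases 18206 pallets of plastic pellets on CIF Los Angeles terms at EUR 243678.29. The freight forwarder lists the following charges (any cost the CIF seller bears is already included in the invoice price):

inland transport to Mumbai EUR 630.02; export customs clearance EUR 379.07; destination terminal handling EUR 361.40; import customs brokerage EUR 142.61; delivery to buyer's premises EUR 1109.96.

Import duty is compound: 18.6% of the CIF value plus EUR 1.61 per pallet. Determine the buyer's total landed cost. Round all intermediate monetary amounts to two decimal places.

Total landed cost: EUR 319928.08

CIF: the seller pays costs through ocean freight and marine insurance to the destination port.
Already in the invoice (seller's account under CIF): inland to port, export clearance — exclude.
The CIF price already equals the CIF value: 243678.29
Ad valorem component: 243678.29 × 18.6% = 45324.16
Specific component: 18206 × 1.61 = 29311.66
Import duty = 45324.16 + 29311.66 = 74635.82
Buyer bears: destination terminal 361.40 + brokerage 142.61 + delivery 1109.96 + duty 74635.82 = 76249.79
Landed cost = invoice 243678.29 + 76249.79 = 319928.08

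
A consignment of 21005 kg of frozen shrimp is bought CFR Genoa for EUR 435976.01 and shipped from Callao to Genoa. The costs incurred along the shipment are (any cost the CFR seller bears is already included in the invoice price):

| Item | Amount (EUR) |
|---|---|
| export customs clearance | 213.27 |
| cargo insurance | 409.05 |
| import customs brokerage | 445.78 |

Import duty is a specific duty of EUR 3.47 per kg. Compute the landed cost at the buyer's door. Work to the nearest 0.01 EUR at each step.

Total landed cost: EUR 509718.19

CFR: the seller pays costs through ocean freight to the destination port, but not insurance.
Already in the invoice (seller's account under CFR): export clearance — exclude.
CIF value = CFR price + insurance = 435976.01 + 409.05 = 436385.06
Import duty = 21005 × 3.47 = 72887.35
Buyer bears: insurance 409.05 + brokerage 445.78 + duty 72887.35 = 73742.18
Landed cost = invoice 435976.01 + 73742.18 = 509718.19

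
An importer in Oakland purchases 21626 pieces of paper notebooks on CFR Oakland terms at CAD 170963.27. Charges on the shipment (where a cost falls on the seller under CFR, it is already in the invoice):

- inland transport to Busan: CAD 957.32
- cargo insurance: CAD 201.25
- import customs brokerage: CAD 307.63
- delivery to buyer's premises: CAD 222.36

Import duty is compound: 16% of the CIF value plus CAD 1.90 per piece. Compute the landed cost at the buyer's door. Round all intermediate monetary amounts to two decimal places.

CFR: the seller pays costs through ocean freight to the destination port, but not insurance.
Already in the invoice (seller's account under CFR): inland to port — exclude.
CIF value = CFR price + insurance = 170963.27 + 201.25 = 171164.52
Ad valorem component: 171164.52 × 16% = 27386.32
Specific component: 21626 × 1.90 = 41089.40
Import duty = 27386.32 + 41089.40 = 68475.72
Buyer bears: insurance 201.25 + brokerage 307.63 + delivery 222.36 + duty 68475.72 = 69206.96
Landed cost = invoice 170963.27 + 69206.96 = 240170.23

Total landed cost: CAD 240170.23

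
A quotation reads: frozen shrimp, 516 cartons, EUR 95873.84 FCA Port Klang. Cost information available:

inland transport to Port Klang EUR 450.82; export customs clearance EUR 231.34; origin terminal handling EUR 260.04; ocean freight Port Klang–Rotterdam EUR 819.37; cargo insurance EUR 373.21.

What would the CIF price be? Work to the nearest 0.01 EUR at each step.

Not relevant to the conversion: export clearance, inland to port — on the seller under both FCA and CIF; already in the FCA price and stays in the CIF price.
From FCA to CIF, the seller additionally bears: origin terminal, freight, insurance.
CIF price = 95873.84 + 260.04 + 819.37 + 373.21 = 97326.46

CIF price: EUR 97326.46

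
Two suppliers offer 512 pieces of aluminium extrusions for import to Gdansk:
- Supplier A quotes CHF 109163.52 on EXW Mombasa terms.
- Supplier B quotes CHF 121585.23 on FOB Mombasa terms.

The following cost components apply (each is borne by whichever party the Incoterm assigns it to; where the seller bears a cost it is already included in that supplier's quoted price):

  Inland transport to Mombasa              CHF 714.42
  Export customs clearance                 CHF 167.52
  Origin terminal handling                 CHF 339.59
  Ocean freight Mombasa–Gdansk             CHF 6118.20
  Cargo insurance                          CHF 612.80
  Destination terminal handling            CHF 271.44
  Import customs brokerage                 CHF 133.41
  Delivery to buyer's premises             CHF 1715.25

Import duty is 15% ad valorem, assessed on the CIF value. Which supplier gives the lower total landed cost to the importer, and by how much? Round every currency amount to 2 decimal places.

Supplier A is cheaper by CHF 12880.20

Supplier A (EXW):
CIF value = EXW price + inland to port + export clearance + origin terminal + freight + insurance = 109163.52 + 714.42 + 167.52 + 339.59 + 6118.20 + 612.80 = 117116.05
Import duty = 117116.05 × 15% = 17567.41
Buyer bears (A): 714.42 + 167.52 + 339.59 + 6118.20 + 612.80 + 271.44 + 133.41 + 1715.25 = 10072.63
Landed cost (A) = invoice 109163.52 + 10072.63 + duty 17567.41 = 136803.56
Supplier B (FOB):
CIF value = FOB price + freight + insurance = 121585.23 + 6118.20 + 612.80 = 128316.23
Import duty = 128316.23 × 15% = 19247.43
Buyer bears (B): 6118.20 + 612.80 + 271.44 + 133.41 + 1715.25 = 8851.10
Landed cost (B) = invoice 121585.23 + 8851.10 + duty 19247.43 = 149683.76
Difference = |136803.56 − 149683.76| = 12880.20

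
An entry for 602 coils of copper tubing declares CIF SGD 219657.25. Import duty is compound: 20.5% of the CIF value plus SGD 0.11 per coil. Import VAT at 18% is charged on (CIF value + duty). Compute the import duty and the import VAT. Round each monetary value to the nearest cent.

Ad valorem component: 219657.25 × 20.5% = 45029.74
Specific component: 602 × 0.11 = 66.22
Import duty = 45029.74 + 66.22 = 45095.96
VAT base = CIF + duty = 219657.25 + 45095.96 = 264753.21
Import VAT = 264753.21 × 18% = 47655.58

Import duty: SGD 45095.96; import VAT: SGD 47655.58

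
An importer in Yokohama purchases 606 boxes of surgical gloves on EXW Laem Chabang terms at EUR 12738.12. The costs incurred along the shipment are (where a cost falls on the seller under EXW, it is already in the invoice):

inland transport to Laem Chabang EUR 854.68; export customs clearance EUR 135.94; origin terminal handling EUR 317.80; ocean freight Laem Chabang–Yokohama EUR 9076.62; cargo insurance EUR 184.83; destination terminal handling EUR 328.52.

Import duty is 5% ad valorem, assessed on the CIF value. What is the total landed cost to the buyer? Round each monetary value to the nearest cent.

EXW: the seller makes goods available at their premises; the buyer bears all onward costs.
CIF value = EXW price + inland to port + export clearance + origin terminal + freight + insurance = 12738.12 + 854.68 + 135.94 + 317.80 + 9076.62 + 184.83 = 23307.99
Import duty = 23307.99 × 5% = 1165.40
Buyer bears: inland to port 854.68 + export clearance 135.94 + origin terminal 317.80 + freight 9076.62 + insurance 184.83 + destination terminal 328.52 + duty 1165.40 = 12063.79
Landed cost = invoice 12738.12 + 12063.79 = 24801.91

Total landed cost: EUR 24801.91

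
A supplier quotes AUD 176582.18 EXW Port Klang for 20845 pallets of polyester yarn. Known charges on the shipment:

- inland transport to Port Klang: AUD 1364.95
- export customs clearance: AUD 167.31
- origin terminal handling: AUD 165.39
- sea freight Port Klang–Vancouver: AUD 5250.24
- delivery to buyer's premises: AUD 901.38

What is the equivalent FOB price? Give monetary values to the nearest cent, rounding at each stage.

FOB price: AUD 178279.83

Not relevant to the conversion: freight, delivery — on the buyer under both terms; not part of either seller's price.
From EXW to FOB, the seller additionally bears: inland to port, export clearance, origin terminal.
FOB price = 176582.18 + 1364.95 + 167.31 + 165.39 = 178279.83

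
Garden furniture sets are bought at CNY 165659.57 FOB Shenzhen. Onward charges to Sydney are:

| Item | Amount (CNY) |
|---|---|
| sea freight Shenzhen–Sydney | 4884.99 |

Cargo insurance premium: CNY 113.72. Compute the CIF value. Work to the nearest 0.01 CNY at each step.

CIF = FOB price + freight + insurance
CIF = 165659.57 + 4884.99 + 113.72 = 170658.28

CIF value: CNY 170658.28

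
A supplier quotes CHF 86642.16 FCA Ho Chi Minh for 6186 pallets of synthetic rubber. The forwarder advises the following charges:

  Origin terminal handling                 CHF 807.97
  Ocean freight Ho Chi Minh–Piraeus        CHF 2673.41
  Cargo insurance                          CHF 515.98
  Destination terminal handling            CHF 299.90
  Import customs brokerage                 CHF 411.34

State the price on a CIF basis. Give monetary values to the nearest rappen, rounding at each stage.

CIF price: CHF 90639.52

Not relevant to the conversion: destination terminal, brokerage — on the buyer under both terms; not part of either seller's price.
From FCA to CIF, the seller additionally bears: origin terminal, freight, insurance.
CIF price = 86642.16 + 807.97 + 2673.41 + 515.98 = 90639.52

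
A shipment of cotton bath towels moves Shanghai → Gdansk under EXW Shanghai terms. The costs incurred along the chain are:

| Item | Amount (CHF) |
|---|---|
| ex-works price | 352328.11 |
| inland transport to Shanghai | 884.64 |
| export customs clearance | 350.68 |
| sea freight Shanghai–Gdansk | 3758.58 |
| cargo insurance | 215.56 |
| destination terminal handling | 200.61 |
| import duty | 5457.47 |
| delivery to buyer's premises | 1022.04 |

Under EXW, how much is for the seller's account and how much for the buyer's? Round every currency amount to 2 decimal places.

EXW: the seller makes goods available at their premises; the buyer bears all onward costs.
Seller's account: goods 352328.11 = 352328.11
Buyer's account: inland to port 884.64 + export clearance 350.68 + freight 3758.58 + insurance 215.56 + destination terminal 200.61 + duty 5457.47 + delivery 1022.04 = 11889.58

Seller: CHF 352328.11; buyer: CHF 11889.58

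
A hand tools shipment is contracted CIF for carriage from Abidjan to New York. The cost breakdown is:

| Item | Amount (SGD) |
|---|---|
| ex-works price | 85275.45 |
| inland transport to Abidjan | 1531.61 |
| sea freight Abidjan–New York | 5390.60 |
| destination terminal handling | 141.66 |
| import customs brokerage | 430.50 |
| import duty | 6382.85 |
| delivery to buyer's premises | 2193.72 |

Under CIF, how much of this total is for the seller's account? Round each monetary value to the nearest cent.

Seller's account: SGD 92197.66

CIF: the seller pays costs through ocean freight and marine insurance to the destination port.
Seller's account: goods 85275.45 + inland to port 1531.61 + freight 5390.60 = 92197.66
Buyer's account: destination terminal 141.66 + brokerage 430.50 + duty 6382.85 + delivery 2193.72 = 9148.73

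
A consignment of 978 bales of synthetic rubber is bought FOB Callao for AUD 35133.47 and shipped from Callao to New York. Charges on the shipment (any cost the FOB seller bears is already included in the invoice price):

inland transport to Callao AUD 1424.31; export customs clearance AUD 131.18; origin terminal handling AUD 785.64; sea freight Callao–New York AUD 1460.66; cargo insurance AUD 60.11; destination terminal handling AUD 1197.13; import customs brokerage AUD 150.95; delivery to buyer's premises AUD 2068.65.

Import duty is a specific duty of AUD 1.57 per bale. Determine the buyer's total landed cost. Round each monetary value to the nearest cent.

Total landed cost: AUD 41606.43

FOB: the seller bears costs until goods are on board at the origin port; the buyer bears freight, insurance and all costs thereafter.
Already in the invoice (seller's account under FOB): inland to port, export clearance, origin terminal — exclude.
CIF value = FOB price + freight + insurance = 35133.47 + 1460.66 + 60.11 = 36654.24
Import duty = 978 × 1.57 = 1535.46
Buyer bears: freight 1460.66 + insurance 60.11 + destination terminal 1197.13 + brokerage 150.95 + delivery 2068.65 + duty 1535.46 = 6472.96
Landed cost = invoice 35133.47 + 6472.96 = 41606.43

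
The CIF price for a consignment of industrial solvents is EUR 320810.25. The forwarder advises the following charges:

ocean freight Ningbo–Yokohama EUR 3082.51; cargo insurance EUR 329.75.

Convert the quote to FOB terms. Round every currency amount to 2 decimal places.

FOB price: EUR 317397.99

From CIF to FOB, the seller no longer bears: freight, insurance.
FOB price = 320810.25 − 3082.51 − 329.75 = 317397.99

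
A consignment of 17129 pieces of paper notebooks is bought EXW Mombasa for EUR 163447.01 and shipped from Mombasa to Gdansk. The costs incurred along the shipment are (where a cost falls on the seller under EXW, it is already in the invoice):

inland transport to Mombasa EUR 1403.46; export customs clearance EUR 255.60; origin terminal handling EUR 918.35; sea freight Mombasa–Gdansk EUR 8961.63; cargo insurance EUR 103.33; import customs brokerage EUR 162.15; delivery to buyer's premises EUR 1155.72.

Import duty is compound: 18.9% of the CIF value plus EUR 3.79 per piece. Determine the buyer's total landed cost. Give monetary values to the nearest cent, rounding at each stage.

Total landed cost: EUR 274418.05

EXW: the seller makes goods available at their premises; the buyer bears all onward costs.
CIF value = EXW price + inland to port + export clearance + origin terminal + freight + insurance = 163447.01 + 1403.46 + 255.60 + 918.35 + 8961.63 + 103.33 = 175089.38
Ad valorem component: 175089.38 × 18.9% = 33091.89
Specific component: 17129 × 3.79 = 64918.91
Import duty = 33091.89 + 64918.91 = 98010.80
Buyer bears: inland to port 1403.46 + export clearance 255.60 + origin terminal 918.35 + freight 8961.63 + insurance 103.33 + brokerage 162.15 + delivery 1155.72 + duty 98010.80 = 110971.04
Landed cost = invoice 163447.01 + 110971.04 = 274418.05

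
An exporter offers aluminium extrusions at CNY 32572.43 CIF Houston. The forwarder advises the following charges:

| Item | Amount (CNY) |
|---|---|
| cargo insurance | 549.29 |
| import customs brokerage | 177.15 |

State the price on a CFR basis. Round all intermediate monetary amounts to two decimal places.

CFR price: CNY 32023.14

Not relevant to the conversion: brokerage — on the buyer under both terms; not part of either seller's price.
From CIF to CFR, the seller no longer bears: insurance.
CFR price = 32572.43 − 549.29 = 32023.14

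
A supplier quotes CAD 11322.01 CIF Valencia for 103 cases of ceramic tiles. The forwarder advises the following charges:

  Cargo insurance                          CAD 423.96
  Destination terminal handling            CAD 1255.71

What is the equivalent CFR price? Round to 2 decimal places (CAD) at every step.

CFR price: CAD 10898.05

Not relevant to the conversion: destination terminal — on the buyer under both terms; not part of either seller's price.
From CIF to CFR, the seller no longer bears: insurance.
CFR price = 11322.01 − 423.96 = 10898.05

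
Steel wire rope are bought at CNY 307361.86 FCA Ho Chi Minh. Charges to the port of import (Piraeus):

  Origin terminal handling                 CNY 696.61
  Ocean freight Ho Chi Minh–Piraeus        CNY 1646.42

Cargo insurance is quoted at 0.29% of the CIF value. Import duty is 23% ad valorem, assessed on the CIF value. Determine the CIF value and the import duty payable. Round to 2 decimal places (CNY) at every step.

Let C be the CIF value. C = FCA price + pre-shipment costs + freight + 0.29% × C
C − 0.29% × C = 307361.86 + 696.61 + 1646.42
0.9971 × C = 309704.89
C = 309704.89 / 0.9971 = 310605.65
Insurance premium = 0.29% × 310605.65 = 900.76
Import duty = 310605.65 × 23% = 71439.30

CIF value: CNY 310605.65; import duty: CNY 71439.30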